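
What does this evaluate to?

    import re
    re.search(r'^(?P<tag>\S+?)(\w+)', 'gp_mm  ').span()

(0, 5)

This matches anchored at the start of the string; then one or more of a non-whitespace character (lazy) (captured as 'tag'); then one or more of a word character (captured).
The match spans [0:5] → 'gp_mm'.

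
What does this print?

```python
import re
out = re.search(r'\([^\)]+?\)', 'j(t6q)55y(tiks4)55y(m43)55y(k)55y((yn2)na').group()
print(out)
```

(t6q)

The match spans [1:6] → '(t6q)'.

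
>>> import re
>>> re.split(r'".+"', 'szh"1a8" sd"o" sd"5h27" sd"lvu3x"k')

['szh', 'k']

The string is cut at each match, leaving 2 pieces.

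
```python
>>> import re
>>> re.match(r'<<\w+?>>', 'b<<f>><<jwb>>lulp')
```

None

`re.match` won't scan ahead — the pattern has to work from the very first character.
Here the pattern fails at index 0, so the call returns None.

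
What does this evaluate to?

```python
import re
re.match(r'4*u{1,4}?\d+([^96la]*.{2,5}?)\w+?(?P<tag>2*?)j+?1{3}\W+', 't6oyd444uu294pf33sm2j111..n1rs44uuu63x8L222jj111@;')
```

None

Pattern: zero or more of the literal '4', then 1 to 4 of a literal 'u' (lazy), then one or more of a digit; then zero or more of any character except [96la], then 2 to 5 of any character (lazy) (captured); then one or more of a word character (lazy); then zero or more of a literal '2' (lazy) (captured as 'tag'); then one or more of a literal 'j' (lazy), then exactly 3 of a literal '1', then one or more of a non-word character.
`re.match` only tries the pattern at the start of the string.
Here the pattern fails at index 0, so the call returns None.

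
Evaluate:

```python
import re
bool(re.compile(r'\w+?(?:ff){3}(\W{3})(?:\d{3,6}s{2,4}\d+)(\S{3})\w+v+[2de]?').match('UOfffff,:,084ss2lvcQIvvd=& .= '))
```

With `match`, the pattern is implicitly anchored at the beginning.
Here position 0 doesn't satisfy it, so the call returns None, and `bool(None)` is False.

False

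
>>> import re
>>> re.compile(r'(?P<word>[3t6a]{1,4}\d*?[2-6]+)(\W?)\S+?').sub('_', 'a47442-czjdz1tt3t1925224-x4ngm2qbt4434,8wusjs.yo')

This matches 1 to 4 of one of [3t6a], then zero or more of a digit (lazy), then one or more of a character in [2-6] (captured as 'word'); then optionally a non-word character (captured); then one or more of a non-whitespace character (lazy).
Because the quantifier is non-greedy, it stops expanding at the earliest point where the rest of the pattern can succeed.
Matches: at [0:3] → 'a47'; at [13:26] → 'tt3t1925224-x'; at [33:40] → 't4434,8'.
Every occurrence is swapped for '_'.

'_442-czjdz1_4ngm2qb_wusjs.yo'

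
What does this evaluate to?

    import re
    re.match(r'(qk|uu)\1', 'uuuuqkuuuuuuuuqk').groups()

A backreference is literal: `\1` must see the identical characters the first group matched.
`match` is anchored at position 0; if the pattern doesn't fit there, it returns None.
The match spans [0:4] → 'uuuu'.
Captured: group 1 = 'uu'.

('uu',)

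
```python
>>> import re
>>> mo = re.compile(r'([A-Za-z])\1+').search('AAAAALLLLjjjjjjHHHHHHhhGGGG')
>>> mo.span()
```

After group 1 captures some text, `\1` only succeeds where that same text appears again.
`search` walks the string left to right and returns the first match it finds.
The match spans [0:5] → 'AAAAA'.
Captured: group 1 = 'A'.

(0, 5)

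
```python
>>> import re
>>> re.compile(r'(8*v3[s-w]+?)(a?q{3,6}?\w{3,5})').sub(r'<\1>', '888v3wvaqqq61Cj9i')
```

Pattern: zero or more of a literal '8', then the literal 'v3', then one or more of a character in [s-w] (lazy) (captured); then optionally a literal 'a', then 3 to 6 of a literal 'q' (lazy), then 3 to 5 of a word character (captured).
The replacement refers to a captured group, so each match is rewritten using its own captured text.

'<888v3wv>i'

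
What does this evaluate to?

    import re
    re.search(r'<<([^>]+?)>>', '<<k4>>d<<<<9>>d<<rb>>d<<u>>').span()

Unlike `match`, `search` isn't anchored — it looks for the pattern anywhere in the string.
The match spans [0:6] → '<<k4>>'.
Captured: group 1 = 'k4'.

(0, 6)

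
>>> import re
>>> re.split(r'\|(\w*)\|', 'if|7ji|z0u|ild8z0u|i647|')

Matches to split on: at [2:7] → '|7ji|'; at [10:19] → '|ild8z0u|'.
The group in the pattern means `split` returns the separators' captures alongside the pieces.

['if', '7ji', 'z0u', 'ild8z0u', 'i647|']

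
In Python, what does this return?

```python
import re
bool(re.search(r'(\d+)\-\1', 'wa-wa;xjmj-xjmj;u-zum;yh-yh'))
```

False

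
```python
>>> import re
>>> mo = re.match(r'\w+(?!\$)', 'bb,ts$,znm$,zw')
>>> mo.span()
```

The negative lookahead/lookbehind blocks any match where the forbidden context is present.
With `match`, the pattern is implicitly anchored at the beginning.
The match spans [0:2] → 'bb'.

(0, 2)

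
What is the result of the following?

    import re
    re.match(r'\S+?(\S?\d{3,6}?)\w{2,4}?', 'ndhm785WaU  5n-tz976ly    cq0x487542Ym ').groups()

('m785',)

The match spans [0:9] → 'ndhm785Wa'.
Captured: group 1 = 'm785'.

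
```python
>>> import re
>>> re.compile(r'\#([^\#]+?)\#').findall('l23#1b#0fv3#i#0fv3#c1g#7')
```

['1b', 'i', 'c1g']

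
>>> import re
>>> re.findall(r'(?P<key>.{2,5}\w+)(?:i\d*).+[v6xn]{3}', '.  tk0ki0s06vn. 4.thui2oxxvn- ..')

['.  tk0k']

`findall` collects group 1 from the one match (1 total).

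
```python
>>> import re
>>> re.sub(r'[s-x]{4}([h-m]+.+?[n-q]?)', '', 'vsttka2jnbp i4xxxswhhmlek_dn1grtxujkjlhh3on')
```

'2jnbp i4xk_dn1grtxujkjlhh3on'

This matches exactly 4 of a character in [s-x]; then one or more of a character in [h-m], then one or more of any character (lazy), then optionally a character in [n-q] (captured).
Lazy quantifiers expand one character at a time until the remainder of the pattern can match.
Matches: at [0:6] → 'vsttka'; at [15:24] → 'xxswhhmle'.
`sub` substitutes '' at each match site.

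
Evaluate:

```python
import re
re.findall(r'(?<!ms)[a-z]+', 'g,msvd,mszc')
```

['g', 'msvd', 'mszc']

The negative lookaround is zero-width — it rules out positions where the adjacent text would match, without consuming anything.
Scanning left to right: at [0:1] → 'g'; at [2:6] → 'msvd'; at [7:11] → 'mszc'.
No capturing groups, so `findall` returns the 3 full match strings.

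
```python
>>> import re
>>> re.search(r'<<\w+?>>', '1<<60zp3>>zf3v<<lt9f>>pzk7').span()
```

(1, 10)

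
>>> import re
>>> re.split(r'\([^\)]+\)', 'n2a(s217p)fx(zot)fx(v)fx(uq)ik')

`split` removes every match and returns the 5 fragments in between.

['n2a', 'fx', 'fx', 'fx', 'ik']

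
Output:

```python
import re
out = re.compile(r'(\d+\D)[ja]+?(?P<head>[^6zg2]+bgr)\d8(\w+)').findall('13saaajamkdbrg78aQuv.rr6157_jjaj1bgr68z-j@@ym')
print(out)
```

Pattern: one or more of a digit, then a non-digit (captured); then one or more of one of [ja] (lazy); then one or more of any character except [6zg2], then the literal 'bgr' (captured as 'head'); then a digit, then the literal '8'; then one or more of a word character (captured).
Matches: at [23:39] match '6157_jjaj1bgr68z', groups = ('6157_', 'jaj1bgr', 'z').
`findall` packs the 3 group values into a tuple for every match.

[('6157_', 'jaj1bgr', 'z')]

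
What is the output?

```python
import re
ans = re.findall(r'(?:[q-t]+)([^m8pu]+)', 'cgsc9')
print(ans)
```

Because there's exactly one group, `findall` drops the full match and keeps group 1 from the one hit.

['c9']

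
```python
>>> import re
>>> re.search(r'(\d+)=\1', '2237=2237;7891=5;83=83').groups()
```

`\1` is not a pattern — it's the concrete string captured by group 1, re-applied verbatim.
`re.search` tries every starting position until one works.
The match spans [0:9] → '2237=2237'.
Captured: group 1 = '2237'.

('2237',)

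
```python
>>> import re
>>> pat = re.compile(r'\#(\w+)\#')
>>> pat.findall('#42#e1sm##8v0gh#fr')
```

Matches: at [0:4] match '#42#', group 1 = '42'; at [9:16] match '#8v0gh#', group 1 = '8v0gh'.
One capturing group, so `findall` returns just the captured substring from each match — 2 in all.

['42', '8v0gh']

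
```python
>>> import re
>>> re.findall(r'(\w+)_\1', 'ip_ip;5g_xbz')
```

A backreference is literal: `\1` must see the identical characters the first group matched.
With a single group, `findall` returns only what that group captured — 1 item.

['ip']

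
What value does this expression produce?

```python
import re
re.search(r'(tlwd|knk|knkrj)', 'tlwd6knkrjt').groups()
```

('tlwd',)

The match spans [0:4] → 'tlwd'.
Captured: group 1 = 'tlwd'.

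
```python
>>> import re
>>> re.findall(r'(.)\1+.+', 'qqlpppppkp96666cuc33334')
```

['q']

A backreference is literal: `\1` must see the identical characters the first group matched.
Matches: at [0:23] match 'qqlpppppkp96666cuc33334', group 1 = 'q'.
Because there's exactly one group, `findall` drops the full match and keeps group 1 from the one hit.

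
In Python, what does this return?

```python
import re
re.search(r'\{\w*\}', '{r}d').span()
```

(0, 3)

Unlike `match`, `search` isn't anchored — it looks for the pattern anywhere in the string.
The match spans [0:3] → '{r}'.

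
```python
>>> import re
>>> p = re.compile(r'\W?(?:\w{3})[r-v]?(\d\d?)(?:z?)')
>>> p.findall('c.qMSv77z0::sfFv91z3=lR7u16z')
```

['77', '91', '16']

Because there's exactly one group, `findall` drops the full match and keeps group 1 from each hit.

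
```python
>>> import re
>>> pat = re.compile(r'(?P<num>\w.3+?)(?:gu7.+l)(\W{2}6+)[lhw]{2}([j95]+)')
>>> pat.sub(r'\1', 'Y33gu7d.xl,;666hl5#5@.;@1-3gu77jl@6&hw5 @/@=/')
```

The pattern matches a word character, then any character, then one or more of a literal '3' (lazy) (captured as 'num'); then the literal 'gu7', then one or more of any character, then the literal 'l' (non-capturing group); then exactly 2 of a non-word character, then one or more of a literal '6' (captured); then exactly 2 of one of [lhw]; then one or more of one of [j95] (captured).
Matches: at [0:18] → 'Y33gu7d.xl,;666hl5'.
`\1` in the replacement pulls in group 1's text for each match.

'Y33#5@.;@1-3gu77jl@6&hw5 @/@=/'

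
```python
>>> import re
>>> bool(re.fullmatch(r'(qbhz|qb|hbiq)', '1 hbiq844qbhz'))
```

False

`fullmatch` succeeds only if the pattern covers the string from start to end.
Here the string isn't matched end-to-end, so the call returns None, and `bool(None)` is False.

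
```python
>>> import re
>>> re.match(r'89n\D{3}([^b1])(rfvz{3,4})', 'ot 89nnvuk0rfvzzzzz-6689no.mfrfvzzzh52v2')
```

None

`match` is anchored at position 0; if the pattern doesn't fit there, it returns None.
Here the string doesn't start with a match, so the call returns None.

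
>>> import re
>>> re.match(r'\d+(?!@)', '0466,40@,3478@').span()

(0, 4)

`match` is anchored at position 0; if the pattern doesn't fit there, it returns None.
The match spans [0:4] → '0466'.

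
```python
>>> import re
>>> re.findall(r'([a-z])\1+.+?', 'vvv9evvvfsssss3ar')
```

['v', 'v', 's']

A backreference is literal: `\1` must see the identical characters the first group matched.
Walking the string: at [0:4] match 'vvv9', group 1 = 'v'; at [5:9] match 'vvvf', group 1 = 'v'; at [9:15] match 'sssss3', group 1 = 's'.
With a single group, `findall` returns only what that group captured — 3 items.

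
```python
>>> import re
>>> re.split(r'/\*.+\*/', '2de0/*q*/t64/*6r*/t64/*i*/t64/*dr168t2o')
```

Splitting on the pattern gives 2 pieces.

['2de0', 't64/*dr168t2o']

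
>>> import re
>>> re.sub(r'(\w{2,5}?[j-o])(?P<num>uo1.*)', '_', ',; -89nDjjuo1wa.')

',; -_'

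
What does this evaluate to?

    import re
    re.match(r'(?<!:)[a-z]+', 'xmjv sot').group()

'xmjv'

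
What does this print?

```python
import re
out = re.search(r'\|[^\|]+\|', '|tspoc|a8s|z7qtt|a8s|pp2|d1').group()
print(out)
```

|tspoc|

The match spans [0:7] → '|tspoc|'.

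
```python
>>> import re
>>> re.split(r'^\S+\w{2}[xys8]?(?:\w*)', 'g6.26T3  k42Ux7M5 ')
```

['', '  k42Ux7M5 ']

The pattern matches anchored at the start of the string; then one or more of a non-whitespace character; then exactly 2 of a word character, then optionally one of [xys8]; then zero or more of a word character (non-capturing group).
Matches to split on: at [0:7] → 'g6.26T3'.
`split` removes every match and returns the 2 fragments in between.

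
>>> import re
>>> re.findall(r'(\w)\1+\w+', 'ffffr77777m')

['f']

The backreference `\1` re-matches whatever the first group consumed, character for character.
With a single group, `findall` returns only what that group captured — 1 item.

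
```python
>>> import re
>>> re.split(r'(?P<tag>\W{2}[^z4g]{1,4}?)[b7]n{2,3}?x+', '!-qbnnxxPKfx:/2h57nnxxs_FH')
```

['', '!-q', 'PKfx', ':/2h5', 's_FH']

Because the pattern has a capturing group, `split` also inserts each captured text between the pieces.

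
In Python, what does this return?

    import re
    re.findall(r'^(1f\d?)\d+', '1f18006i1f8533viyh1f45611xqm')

This matches anchored at the start of the string; then the literal '1f', then optionally a digit (captured); then one or more of a digit.
Matches: at [0:7] match '1f18006', group 1 = '1f1'.
One capturing group, so `findall` returns just the captured substring from the one match — 1 in all.

['1f1']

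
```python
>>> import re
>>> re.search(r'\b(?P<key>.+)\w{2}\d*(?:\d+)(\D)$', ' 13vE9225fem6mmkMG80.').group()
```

Pattern: a word boundary (`\b`, zero-width); then one or more of any character (captured as 'key'); then exactly 2 of a word character, then zero or more of a digit; then one or more of a digit (non-capturing group); then a non-digit (captured); then anchored at the end.
`re.search` scans for the first position where the pattern succeeds.
The match spans [1:21] → '13vE9225fem6mmkMG80.'.
Captured: group 1 = '13vE9225fem6mmkM', group 2 = '.'.

'13vE9225fem6mmkMG80.'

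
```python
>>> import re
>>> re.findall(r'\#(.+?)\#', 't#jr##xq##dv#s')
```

['jr', 'xq', 'dv']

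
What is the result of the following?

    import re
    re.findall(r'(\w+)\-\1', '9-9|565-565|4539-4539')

The backreference `\1` re-matches whatever the first group consumed, character for character.
With a single group, `findall` returns only what that group captured — 3 items.

['9', '565', '4539']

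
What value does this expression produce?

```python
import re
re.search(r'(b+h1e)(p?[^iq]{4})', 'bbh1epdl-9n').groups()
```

('bbh1e', 'pdl-9')

The pattern matches one or more of a literal 'b', then the literal 'h1e' (captured); then optionally the literal 'p', then exactly 4 of any character except [iq] (captured).
`search` walks the string left to right and returns the first match it finds.
The match spans [0:10] → 'bbh1epdl-9'.
Captured: group 1 = 'bbh1e', group 2 = 'pdl-9'.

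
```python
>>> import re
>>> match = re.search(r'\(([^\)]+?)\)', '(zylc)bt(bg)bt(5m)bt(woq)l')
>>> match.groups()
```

The match spans [0:6] → '(zylc)'.
Captured: group 1 = 'zylc'.

('zylc',)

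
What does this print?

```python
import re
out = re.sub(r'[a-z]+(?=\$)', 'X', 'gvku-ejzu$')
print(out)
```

gvku-X$

Lookahead/lookbehind check context without consuming it, so the matched span excludes the asserted characters.
Every occurrence is swapped for 'X'.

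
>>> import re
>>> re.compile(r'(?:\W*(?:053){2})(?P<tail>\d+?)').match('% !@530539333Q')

None

Pattern: zero or more of a non-word character, then the literal '053' repeated 2 times (non-capturing group); then one or more of a digit (lazy) (captured as 'tail').
`re.match` only tries the pattern at the start of the string.
Here the string doesn't start with a match, so the call returns None.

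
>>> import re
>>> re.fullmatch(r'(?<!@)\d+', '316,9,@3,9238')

Because the assertion is negative and zero-width, positions next to the forbidden text are skipped.
`re.fullmatch` requires the pattern to consume the entire string.
Here there's no way to consume every character, so the call returns None.

None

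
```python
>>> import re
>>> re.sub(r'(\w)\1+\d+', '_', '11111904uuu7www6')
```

'___'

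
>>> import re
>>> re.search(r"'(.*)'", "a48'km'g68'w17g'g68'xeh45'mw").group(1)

Unlike `match`, `search` isn't anchored — it looks for the pattern anywhere in the string.
The match spans [3:26] → "'km'g68'w17g'g68'xeh45'".
Captured: group 1 = "km'g68'w17g'g68'xeh45".

"km'g68'w17g'g68'xeh45"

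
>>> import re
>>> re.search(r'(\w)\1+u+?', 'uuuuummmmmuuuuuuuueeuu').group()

A backreference is literal: `\1` must see the identical characters the first group matched.
`re.search` tries every starting position until one works.
The match spans [0:5] → 'uuuuu'.
Captured: group 1 = 'u'.

'uuuuu'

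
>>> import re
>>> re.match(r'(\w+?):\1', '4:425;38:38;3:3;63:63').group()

`re.match` won't scan ahead — the pattern has to work from the very first character.
The match spans [0:3] → '4:4'.

'4:4'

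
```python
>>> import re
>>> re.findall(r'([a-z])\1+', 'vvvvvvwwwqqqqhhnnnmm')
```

After group 1 captures some text, `\1` only succeeds where that same text appears again.
Because there's exactly one group, `findall` drops the full match and keeps group 1 from each hit.

['v', 'w', 'q', 'h', 'n', 'm']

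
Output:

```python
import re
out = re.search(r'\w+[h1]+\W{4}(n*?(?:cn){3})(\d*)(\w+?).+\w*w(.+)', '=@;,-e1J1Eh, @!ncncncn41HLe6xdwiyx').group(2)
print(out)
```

41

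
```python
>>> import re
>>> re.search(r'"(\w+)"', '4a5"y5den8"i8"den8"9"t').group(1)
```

The match spans [3:11] → '"y5den8"'.
Captured: group 1 = 'y5den8'.

'y5den8'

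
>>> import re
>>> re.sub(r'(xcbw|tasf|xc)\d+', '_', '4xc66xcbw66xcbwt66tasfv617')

'4__xcbwt66tasfv617'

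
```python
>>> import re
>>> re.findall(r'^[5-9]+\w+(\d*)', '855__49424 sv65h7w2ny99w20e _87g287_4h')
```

['']

`findall` collects group 1 from the one match (1 total).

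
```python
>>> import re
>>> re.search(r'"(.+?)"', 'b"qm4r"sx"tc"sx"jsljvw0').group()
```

A `+?`/`*?`/`{m,n}?` starts at its minimum and grows only as far as needed for what follows to match.
The match spans [1:7] → '"qm4r"'.

'"qm4r"'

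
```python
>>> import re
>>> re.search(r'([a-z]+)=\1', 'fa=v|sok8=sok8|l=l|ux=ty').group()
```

'l=l'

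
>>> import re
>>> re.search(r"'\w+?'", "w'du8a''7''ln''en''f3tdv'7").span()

(1, 7)

The match spans [1:7] → "'du8a'".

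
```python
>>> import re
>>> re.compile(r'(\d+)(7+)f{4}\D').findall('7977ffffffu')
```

[('797', '7')]

Pattern: one or more of a digit (captured); then one or more of a literal '7' (captured); then exactly 4 of the literal 'f', then a non-digit.
Walking the string: at [0:9] match '7977fffff', groups = ('797', '7').
`findall` packs the 2 group values into a tuple for every match.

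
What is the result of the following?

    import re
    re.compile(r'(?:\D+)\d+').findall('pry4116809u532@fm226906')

Since nothing is captured, `findall` lists the 3 matched substrings directly.

['pry4116809', 'u532', '@fm226906']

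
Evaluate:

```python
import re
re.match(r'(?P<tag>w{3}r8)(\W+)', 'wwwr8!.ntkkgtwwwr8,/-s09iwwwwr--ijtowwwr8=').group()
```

'wwwr8!.'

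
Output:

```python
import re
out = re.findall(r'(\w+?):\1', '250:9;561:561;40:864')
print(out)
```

['561']

The backreference `\1` re-matches whatever the first group consumed, character for character.
Matches: at [6:13] match '561:561', group 1 = '561'.
One capturing group, so `findall` returns just the captured substring from the one match — 1 in all.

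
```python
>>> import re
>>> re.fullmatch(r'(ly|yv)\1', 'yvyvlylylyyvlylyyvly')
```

None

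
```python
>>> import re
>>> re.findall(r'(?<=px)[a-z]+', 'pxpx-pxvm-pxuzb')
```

['px', 'vm', 'uzb']

Because the assertion is zero-width, the text it checks is not consumed and won't appear in the result.
With no groups in the pattern, `findall` gives back each whole match — 3 here.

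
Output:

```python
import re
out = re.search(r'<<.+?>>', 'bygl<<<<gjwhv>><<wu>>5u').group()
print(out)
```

<<<<gjwhv>>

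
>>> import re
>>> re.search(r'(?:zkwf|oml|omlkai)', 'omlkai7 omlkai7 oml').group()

Alternation tries branches left to right and keeps the first one that lets the overall match succeed at that position.
`re.search` tries every starting position until one works.
The match spans [0:3] → 'oml'.

'oml'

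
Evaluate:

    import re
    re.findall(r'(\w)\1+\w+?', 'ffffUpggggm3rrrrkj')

['f', 'g', 'r']

`\1` is not a pattern — it's the concrete string captured by group 1, re-applied verbatim.
With a single group, `findall` returns only what that group captured — 3 items.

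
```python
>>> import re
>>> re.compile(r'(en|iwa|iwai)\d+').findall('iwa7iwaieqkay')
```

`findall` collects group 1 from the one match (1 total).

['iwa']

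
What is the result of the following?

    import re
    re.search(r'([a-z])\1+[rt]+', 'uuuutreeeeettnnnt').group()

'uuuutr'

`\1` has to match the exact text group 1 already captured.
The match spans [0:6] → 'uuuutr'.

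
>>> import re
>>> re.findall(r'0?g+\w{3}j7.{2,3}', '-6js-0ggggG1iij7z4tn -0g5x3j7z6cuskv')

['0g5x3j7z6c']

`findall` yields the raw match text (1 of them) because the pattern has no groups.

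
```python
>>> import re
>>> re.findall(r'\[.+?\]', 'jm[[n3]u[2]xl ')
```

['[[n3]', '[2]']

A `+?`/`*?`/`{m,n}?` starts at its minimum and grows only as far as needed for what follows to match.
Walking the string: at [2:7] → '[[n3]'; at [8:11] → '[2]'.
No capturing groups, so `findall` returns the 2 full match strings.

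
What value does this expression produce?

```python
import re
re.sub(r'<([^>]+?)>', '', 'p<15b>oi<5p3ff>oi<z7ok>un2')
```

Matches: at [1:6] → '<15b>'; at [8:15] → '<5p3ff>'; at [17:23] → '<z7ok>'.
Each match is replaced by ''.

'poioiun2'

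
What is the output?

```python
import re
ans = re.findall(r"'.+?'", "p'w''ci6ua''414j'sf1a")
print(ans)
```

No capturing groups, so `findall` returns the 3 full match strings.

["'w'", "'ci6ua'", "'414j'"]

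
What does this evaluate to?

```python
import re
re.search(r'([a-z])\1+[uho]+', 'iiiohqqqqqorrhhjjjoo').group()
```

'iiioh'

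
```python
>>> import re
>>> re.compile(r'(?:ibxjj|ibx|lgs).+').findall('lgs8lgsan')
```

['lgs8lgsan']

Matches: at [0:9] → 'lgs8lgsan'.
Since nothing is captured, `findall` lists the 1 matched substring directly.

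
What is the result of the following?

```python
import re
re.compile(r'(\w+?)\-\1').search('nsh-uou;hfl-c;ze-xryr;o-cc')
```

None

The backreference `\1` re-matches whatever the first group consumed, character for character.
Here the pattern never matches, so the call returns None.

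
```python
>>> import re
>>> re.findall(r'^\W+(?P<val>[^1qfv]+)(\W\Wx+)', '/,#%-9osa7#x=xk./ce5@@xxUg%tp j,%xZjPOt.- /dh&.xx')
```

Pattern: anchored at the start of the string; then one or more of a non-word character; then one or more of any character except [1qfv] (captured as 'val'); then a non-word character, then a non-word character, then one or more of a literal 'x' (captured).
Multiple groups make `findall` return tuples — one 2-tuple for the one match.

[('9osa7#x=xk./ce5@@xxUg%tp j,%xZjPOt.- /dh', '&.xx')]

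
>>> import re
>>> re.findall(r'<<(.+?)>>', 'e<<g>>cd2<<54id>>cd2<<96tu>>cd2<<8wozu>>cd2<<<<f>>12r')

With the lazy modifier that quantifier settles for the fewest repetitions that let the rest of the pattern succeed (the atoms after it are unaffected and can still be greedy).
Because there's exactly one group, `findall` drops the full match and keeps group 1 from each hit.

['g', '54id', '96tu', '8wozu', '<<f']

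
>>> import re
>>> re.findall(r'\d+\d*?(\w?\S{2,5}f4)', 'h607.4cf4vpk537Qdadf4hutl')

This matches one or more of a digit, then zero or more of a digit (lazy); then optionally a word character, then 2 to 5 of a non-whitespace character, then the literal 'f4' (captured).
Because there's exactly one group, `findall` drops the full match and keeps group 1 from each hit.

['.4cf4', 'Qdadf4']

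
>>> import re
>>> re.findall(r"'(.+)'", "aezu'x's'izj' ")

["x's'izj"]

Matches: at [4:13] match "'x's'izj'", group 1 = "x's'izj".
With a single group, `findall` returns only what that group captured — 1 item.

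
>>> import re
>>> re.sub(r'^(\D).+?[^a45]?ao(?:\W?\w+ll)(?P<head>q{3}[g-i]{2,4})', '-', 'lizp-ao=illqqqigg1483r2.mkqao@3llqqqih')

This matches anchored at the start of the string; then a non-digit (captured); then one or more of any character (lazy), then optionally any character except [a45], then the literal 'ao'; then optionally a non-word character, then one or more of a word character, then the literal 'll' (non-capturing group); then exactly 3 of a literal 'q', then 2 to 4 of a character in [g-i] (captured as 'head').
The `?` after the quantifier makes it lazy — it takes as little as possible before letting the rest of the pattern try.
Matches: at [0:17] → 'lizp-ao=illqqqigg'.
`sub` substitutes '-' at each match site.

'-1483r2.mkqao@3llqqqih'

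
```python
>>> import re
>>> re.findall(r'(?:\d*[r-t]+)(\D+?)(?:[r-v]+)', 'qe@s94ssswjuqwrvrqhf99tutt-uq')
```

['wj', 'v', 'u']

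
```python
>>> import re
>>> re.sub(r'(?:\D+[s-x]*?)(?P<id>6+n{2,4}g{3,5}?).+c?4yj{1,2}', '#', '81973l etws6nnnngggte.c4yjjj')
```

'81973#j'

Each match is replaced by '#'.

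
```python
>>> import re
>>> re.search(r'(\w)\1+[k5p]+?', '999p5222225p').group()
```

`\1` has to match the exact text group 1 already captured.
Unlike `match`, `search` isn't anchored — it looks for the pattern anywhere in the string.
The match spans [0:4] → '999p'.
Captured: group 1 = '9'.

'999p'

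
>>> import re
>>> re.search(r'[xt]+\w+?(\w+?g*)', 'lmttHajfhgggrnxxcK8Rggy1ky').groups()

The match spans [2:6] → 'ttHa'.
Captured: group 1 = 'a'.

('a',)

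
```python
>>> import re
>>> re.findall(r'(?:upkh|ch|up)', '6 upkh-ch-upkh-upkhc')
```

`|` is ordered: at each position the engine commits to the first alternative that works.
Matches: at [2:6] → 'upkh'; at [7:9] → 'ch'; at [10:14] → 'upkh'; at [15:19] → 'upkh'.
Since nothing is captured, `findall` lists the 4 matched substrings directly.

['upkh', 'ch', 'upkh', 'upkh']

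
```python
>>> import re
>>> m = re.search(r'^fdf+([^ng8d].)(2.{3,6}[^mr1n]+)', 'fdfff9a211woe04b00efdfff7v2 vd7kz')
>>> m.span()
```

Pattern: anchored at the start of the string; then the literal 'fd', then one or more of a literal 'f'; then any character except [ng8d], then any character (captured); then a literal '2', then 3 to 6 of any character, then one or more of any character except [mr1n] (captured).
`search` walks the string left to right and returns the first match it finds.
The match spans [0:33] → 'fdfff9a211woe04b00efdfff7v2 vd7kz'.
Captured: group 1 = '9a', group 2 = '211woe04b00efdfff7v2 vd7kz'.

(0, 33)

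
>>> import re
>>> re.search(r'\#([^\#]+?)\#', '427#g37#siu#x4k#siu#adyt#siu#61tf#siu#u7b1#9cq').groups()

('g37',)

`re.search` scans for the first position where the pattern succeeds.
The match spans [3:8] → '#g37#'.
Captured: group 1 = 'g37'.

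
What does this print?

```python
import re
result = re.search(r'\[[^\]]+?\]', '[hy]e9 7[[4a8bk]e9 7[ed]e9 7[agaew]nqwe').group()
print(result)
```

[hy]

The match spans [0:4] → '[hy]'.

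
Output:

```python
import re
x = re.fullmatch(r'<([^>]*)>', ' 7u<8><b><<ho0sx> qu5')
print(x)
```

For `fullmatch`, every character of the input must be accounted for by the pattern.
Here the pattern can't cover the whole string, so the call returns None.

None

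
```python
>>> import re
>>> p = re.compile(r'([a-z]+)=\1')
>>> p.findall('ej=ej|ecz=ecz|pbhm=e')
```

['ej', 'ecz']

After group 1 captures some text, `\1` only succeeds where that same text appears again.
Scanning left to right: at [0:5] match 'ej=ej', group 1 = 'ej'; at [6:13] match 'ecz=ecz', group 1 = 'ecz'.
Because there's exactly one group, `findall` drops the full match and keeps group 1 from each hit.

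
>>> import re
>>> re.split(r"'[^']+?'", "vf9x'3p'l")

['vf9x', 'l']

Matches to split on: at [4:8] → "'3p'".
Each match becomes a cut point; 2 segments remain.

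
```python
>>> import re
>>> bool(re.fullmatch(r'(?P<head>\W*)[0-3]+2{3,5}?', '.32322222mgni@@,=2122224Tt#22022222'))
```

The pattern matches zero or more of a non-word character (captured as 'head'); then one or more of a character in [0-3], then 3 to 5 of a literal '2' (lazy).
`re.fullmatch` is like wrapping the pattern in `^…$` (in single-line mode).
Here there's no way to consume every character, so the call returns None, and `bool(None)` is False.

False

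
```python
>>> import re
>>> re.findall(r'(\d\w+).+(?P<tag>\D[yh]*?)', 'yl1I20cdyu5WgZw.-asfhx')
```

[('1I20cdyu5WgZw', 'x')]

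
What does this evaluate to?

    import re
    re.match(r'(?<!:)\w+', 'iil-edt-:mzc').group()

'iil'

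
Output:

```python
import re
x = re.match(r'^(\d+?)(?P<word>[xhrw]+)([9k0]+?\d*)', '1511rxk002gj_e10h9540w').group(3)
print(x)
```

k002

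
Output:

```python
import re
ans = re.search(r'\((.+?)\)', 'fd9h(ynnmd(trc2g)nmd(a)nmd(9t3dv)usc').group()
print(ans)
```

Unlike `match`, `search` isn't anchored — it looks for the pattern anywhere in the string.
The match spans [4:17] → '(ynnmd(trc2g)'.
Captured: group 1 = 'ynnmd(trc2g'.

(ynnmd(trc2g)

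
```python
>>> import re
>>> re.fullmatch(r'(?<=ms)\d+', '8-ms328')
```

`re.fullmatch` is like wrapping the pattern in `^…$` (in single-line mode).
Here the pattern can't cover the whole string, so the call returns None.

None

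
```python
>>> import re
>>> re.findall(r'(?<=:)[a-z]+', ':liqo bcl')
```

Lookahead/lookbehind check context without consuming it, so the matched span excludes the asserted characters.
Walking the string: at [1:5] → 'liqo'.
With no groups in the pattern, `findall` gives back each whole match — 1 here.

['liqo']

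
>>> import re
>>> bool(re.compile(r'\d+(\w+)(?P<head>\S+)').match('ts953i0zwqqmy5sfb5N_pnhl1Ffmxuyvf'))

False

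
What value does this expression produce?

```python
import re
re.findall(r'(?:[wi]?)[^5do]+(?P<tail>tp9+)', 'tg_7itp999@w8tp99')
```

This matches optionally one of [wi] (non-capturing group); then one or more of any character except [5do]; then the literal 'tp', then one or more of the literal '9' (captured as 'tail').
Matches: at [0:17] match 'tg_7itp999@w8tp99', group 1 = 'tp99'.
One capturing group, so `findall` returns just the captured substring from the one match — 1 in all.

['tp99']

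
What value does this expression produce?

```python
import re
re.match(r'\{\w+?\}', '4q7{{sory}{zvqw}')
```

None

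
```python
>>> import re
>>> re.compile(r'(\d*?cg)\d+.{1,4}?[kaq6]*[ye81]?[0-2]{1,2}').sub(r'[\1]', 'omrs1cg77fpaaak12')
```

The pattern matches zero or more of a digit (lazy), then the literal 'cg' (captured); then one or more of a digit, then 1 to 4 of any character (lazy), then zero or more of one of [kaq6]; then optionally one of [ye81], then 1 to 2 of a character in [0-2].
Matches: at [4:17] → '1cg77fpaaak12'.
Each match is replaced using the text its own group 1 captured.

'omrs[1cg]'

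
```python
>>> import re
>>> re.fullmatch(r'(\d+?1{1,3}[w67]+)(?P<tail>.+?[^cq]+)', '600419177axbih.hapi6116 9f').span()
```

(0, 26)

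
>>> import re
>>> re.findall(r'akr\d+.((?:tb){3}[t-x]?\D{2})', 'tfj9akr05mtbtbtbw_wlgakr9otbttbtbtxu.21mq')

Pattern: the literal 'akr', then one or more of a digit, then any character; then the literal 'tb' repeated 3 times, then optionally a character in [t-x], then exactly 2 of a non-digit (captured).
One capturing group, so `findall` returns just the captured substring from the one match — 1 in all.

['tbtbtbw_w']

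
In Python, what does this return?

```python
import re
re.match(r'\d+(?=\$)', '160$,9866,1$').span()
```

(0, 3)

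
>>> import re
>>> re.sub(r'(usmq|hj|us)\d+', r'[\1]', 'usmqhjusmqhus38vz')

'usmqhjusmqh[us]vz'

Matches: at [11:15] → 'us38'.
`\1` in the replacement pulls in group 1's text for each match.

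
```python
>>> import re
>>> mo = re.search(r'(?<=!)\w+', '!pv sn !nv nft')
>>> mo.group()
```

'pv'

The lookaround is zero-width — it requires the adjacent text to match without consuming it, so the asserted text isn't part of the match.
The match spans [1:3] → 'pv'.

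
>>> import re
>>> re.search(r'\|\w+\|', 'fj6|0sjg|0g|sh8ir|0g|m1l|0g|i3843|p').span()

(3, 9)

`re.search` scans for the first position where the pattern succeeds.
The match spans [3:9] → '|0sjg|'.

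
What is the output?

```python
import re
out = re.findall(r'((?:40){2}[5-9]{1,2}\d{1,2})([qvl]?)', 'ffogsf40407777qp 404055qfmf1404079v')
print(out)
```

`findall` packs the 2 group values into a tuple for every match.

[('40407777', 'q'), ('404055', 'q'), ('404079', 'v')]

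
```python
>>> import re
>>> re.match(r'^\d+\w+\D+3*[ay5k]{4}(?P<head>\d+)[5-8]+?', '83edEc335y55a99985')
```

None

This matches anchored at the start of the string; then one or more of a digit, then one or more of a word character, then one or more of a non-digit; then zero or more of a literal '3', then exactly 4 of one of [ay5k]; then one or more of a digit (captured as 'head'); then one or more of a character in [5-8] (lazy).
`re.match` won't scan ahead — the pattern has to work from the very first character.
Here the string doesn't start with a match, so the call returns None.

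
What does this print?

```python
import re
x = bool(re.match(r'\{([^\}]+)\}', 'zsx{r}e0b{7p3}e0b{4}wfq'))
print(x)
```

False

`match` is anchored at position 0; if the pattern doesn't fit there, it returns None.
Here position 0 doesn't satisfy it, so the call returns None, and `bool(None)` is False.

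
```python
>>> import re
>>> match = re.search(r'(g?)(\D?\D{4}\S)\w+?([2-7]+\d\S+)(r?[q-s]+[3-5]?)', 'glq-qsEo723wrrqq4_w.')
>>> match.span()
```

The pattern matches optionally a literal 'g' (captured); then optionally a non-digit, then exactly 4 of a non-digit, then a non-whitespace character (captured); then one or more of a word character (lazy); then one or more of a character in [2-7], then a digit, then one or more of a non-whitespace character (captured); then optionally a literal 'r', then one or more of a character in [q-s], then optionally a character in [3-5] (captured).
Unlike `match`, `search` isn't anchored — it looks for the pattern anywhere in the string.
The match spans [0:17] → 'glq-qsEo723wrrqq4'.
Captured: group 1 = 'g', group 2 = 'lq-qsE', group 3 = '723wrrq', group 4 = 'q4'.

(0, 17)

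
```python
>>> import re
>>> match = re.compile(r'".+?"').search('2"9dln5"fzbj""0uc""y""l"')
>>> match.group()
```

'"9dln5"'

Lazy quantifiers expand one character at a time until the remainder of the pattern can match.
`re.search` tries every starting position until one works.
The match spans [1:8] → '"9dln5"'.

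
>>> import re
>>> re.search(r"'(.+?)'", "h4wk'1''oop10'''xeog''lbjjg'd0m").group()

With the lazy modifier that quantifier settles for the fewest repetitions that let the rest of the pattern succeed (the atoms after it are unaffected and can still be greedy).
`search` walks the string left to right and returns the first match it finds.
The match spans [4:7] → "'1'".
Captured: group 1 = '1'.

"'1'"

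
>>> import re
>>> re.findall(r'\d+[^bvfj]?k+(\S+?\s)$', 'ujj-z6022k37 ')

['37 ']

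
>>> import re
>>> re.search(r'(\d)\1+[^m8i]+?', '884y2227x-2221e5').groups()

After group 1 captures some text, `\1` only succeeds where that same text appears again.
`re.search` tries every starting position until one works.
The match spans [0:3] → '884'.
Captured: group 1 = '8'.

('8',)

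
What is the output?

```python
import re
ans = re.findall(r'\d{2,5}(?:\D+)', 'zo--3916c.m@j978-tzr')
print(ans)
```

['3916c.m@j', '978-tzr']

Pattern: 2 to 5 of a digit; then one or more of a non-digit (non-capturing group).
Scanning left to right: at [4:13] → '3916c.m@j'; at [13:20] → '978-tzr'.
No capturing groups, so `findall` returns the 2 full match strings.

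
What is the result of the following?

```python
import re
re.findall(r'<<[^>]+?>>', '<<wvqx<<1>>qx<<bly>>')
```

`findall` yields the raw match text (2 of them) because the pattern has no groups.

['<<wvqx<<1>>', '<<bly>>']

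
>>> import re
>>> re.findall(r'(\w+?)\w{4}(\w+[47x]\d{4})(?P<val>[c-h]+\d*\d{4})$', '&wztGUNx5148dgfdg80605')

[('w', 'Nx5148', 'dgfdg80605')]

With 3 capturing groups, `findall` returns a 3-tuple per match.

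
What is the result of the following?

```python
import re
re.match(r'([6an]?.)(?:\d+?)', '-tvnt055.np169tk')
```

None

`match` is anchored at position 0; if the pattern doesn't fit there, it returns None.
Here the pattern fails at index 0, so the call returns None.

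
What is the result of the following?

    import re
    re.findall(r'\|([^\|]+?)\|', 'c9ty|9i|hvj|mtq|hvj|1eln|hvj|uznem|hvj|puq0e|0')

['9i', 'mtq', '1eln', 'uznem', 'puq0e']

Scanning left to right: at [4:8] match '|9i|', group 1 = '9i'; at [11:16] match '|mtq|', group 1 = 'mtq'; at [19:25] match '|1eln|', group 1 = '1eln'; at [28:35] match '|uznem|', group 1 = 'uznem'; at [38:45] match '|puq0e|', group 1 = 'puq0e'.
With a single group, `findall` returns only what that group captured — 5 items.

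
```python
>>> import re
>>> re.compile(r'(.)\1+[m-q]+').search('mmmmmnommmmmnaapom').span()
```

(0, 13)

A backreference is literal: `\1` must see the identical characters the first group matched.
The match spans [0:13] → 'mmmmmnommmmmn'.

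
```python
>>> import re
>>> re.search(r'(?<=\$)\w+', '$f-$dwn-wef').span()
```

Lookahead/lookbehind check context without consuming it, so the matched span excludes the asserted characters.
`re.search` scans for the first position where the pattern succeeds.
The match spans [1:2] → 'f'.

(1, 2)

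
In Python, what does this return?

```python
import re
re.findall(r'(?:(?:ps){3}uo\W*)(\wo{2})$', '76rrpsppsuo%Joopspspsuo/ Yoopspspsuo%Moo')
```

The pattern matches the literal 'ps' repeated 3 times, then the literal 'uo', then zero or more of a non-word character (non-capturing group); then a word character, then exactly 2 of the literal 'o' (captured); then anchored at the end.
Scanning left to right: at [28:40] match 'pspspsuo%Moo', group 1 = 'Moo'.
With a single group, `findall` returns only what that group captured — 1 item.

['Moo']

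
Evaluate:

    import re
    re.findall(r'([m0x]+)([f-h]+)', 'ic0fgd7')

[('0', 'fg')]

This matches one or more of one of [m0x] (captured); then one or more of a character in [f-h] (captured).
Scanning left to right: at [2:5] match '0fg', groups = ('0', 'fg').
With 2 capturing groups, `findall` returns a 2-tuple per match.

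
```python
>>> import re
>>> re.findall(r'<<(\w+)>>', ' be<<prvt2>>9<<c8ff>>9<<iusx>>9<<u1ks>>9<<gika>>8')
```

['prvt2', 'c8ff', 'iusx', 'u1ks', 'gika']

Scanning left to right: at [3:12] match '<<prvt2>>', group 1 = 'prvt2'; at [13:21] match '<<c8ff>>', group 1 = 'c8ff'; at [22:30] match '<<iusx>>', group 1 = 'iusx'; at [31:39] match '<<u1ks>>', group 1 = 'u1ks'; at [40:48] match '<<gika>>', group 1 = 'gika'.
One capturing group, so `findall` returns just the captured substring from each match — 5 in all.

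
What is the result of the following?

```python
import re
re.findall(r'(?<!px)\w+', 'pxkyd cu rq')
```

The negative lookaround is zero-width — it rules out positions where the adjacent text would match, without consuming anything.
Walking the string: at [0:5] → 'pxkyd'; at [6:8] → 'cu'; at [9:11] → 'rq'.
`findall` yields the raw match text (3 of them) because the pattern has no groups.

['pxkyd', 'cu', 'rq']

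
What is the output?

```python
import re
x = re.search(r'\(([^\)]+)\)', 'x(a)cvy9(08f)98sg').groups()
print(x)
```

The match spans [1:4] → '(a)'.
Captured: group 1 = 'a'.

('a',)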